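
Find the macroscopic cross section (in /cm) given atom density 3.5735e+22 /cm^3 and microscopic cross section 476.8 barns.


Sigma = N * sigma_barns * 1e-24
Sigma = 3.5735e+22 * 476.8 * 1e-24
Sigma = 17.038 /cm

17.038


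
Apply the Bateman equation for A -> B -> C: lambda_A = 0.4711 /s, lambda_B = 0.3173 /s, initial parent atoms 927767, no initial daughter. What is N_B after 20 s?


N_B(t) = lambda_A * N_A0 / (lambda_B - lambda_A) * [exp(-lambda_A*t) - exp(-lambda_B*t)]
exp(-0.4711*20) = 8.092401e-05; exp(-0.3173*20) = 0.001753748
N_B = 0.4711 * 927767 / (0.3173 - 0.4711) * (8.092401e-05 - 0.001753748)
N_B = 4753.9

4753.9


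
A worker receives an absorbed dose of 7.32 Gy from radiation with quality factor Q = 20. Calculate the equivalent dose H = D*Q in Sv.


H = D * Q
H = 7.32 * 20
H = 146.40 Sv

146.40


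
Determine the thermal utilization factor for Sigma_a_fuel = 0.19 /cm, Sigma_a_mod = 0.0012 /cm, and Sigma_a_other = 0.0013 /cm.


f = Sigma_a_fuel / (Sigma_a_fuel + Sigma_a_mod + Sigma_a_other)
f = 0.19 / (0.19 + 0.0012 + 0.0013)
f = 0.98701

0.98701


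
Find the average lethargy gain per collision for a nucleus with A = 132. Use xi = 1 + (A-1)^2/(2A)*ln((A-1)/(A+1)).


xi = 1 + (A-1)^2/(2A) * ln((A-1)/(A+1))
xi = 1 + (132-1)^2/(2*132) * ln((132-1)/(132 +1))
xi = 0.015075

0.015075


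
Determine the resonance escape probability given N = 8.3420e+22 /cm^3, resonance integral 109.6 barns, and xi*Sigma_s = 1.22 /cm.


p = exp(-N * I * 1e-24 / (xi*Sigma_s))
p = exp(-8.3420e+22 * 109.6 * 1e-24 / 1.22)
p = 5.5634e-04

5.5634e-04


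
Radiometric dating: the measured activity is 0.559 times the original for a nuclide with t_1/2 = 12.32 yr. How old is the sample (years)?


lambda = ln(2) / t_half = ln(2) / 12.32 = 0.05626195 /yr
t = -ln(A/A0) / lambda
t = -ln(0.559) / 0.05626195
t = 10.337 yr

10.337


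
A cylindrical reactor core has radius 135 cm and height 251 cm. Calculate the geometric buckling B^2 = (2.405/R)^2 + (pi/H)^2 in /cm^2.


B^2 = (2.405/R)^2 + (pi/H)^2
B^2 = (2.405/135)^2 + (pi/251)^2
B^2 = 4.7403e-04 /cm^2

4.7403e-04


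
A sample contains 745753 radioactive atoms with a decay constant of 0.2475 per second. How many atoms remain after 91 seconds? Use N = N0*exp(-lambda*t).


N = N0 * exp(-lambda * t)
N = 745753 * exp(-0.2475 * 91)
N = 1.2337e-04

1.2337e-04


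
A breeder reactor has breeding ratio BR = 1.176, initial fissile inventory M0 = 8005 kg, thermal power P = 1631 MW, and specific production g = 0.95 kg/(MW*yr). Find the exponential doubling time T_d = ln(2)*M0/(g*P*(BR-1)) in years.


Breeding gain G = BR - 1 = 1.176 - 1 = 0.176
Fissile production rate = g * P * G = 0.95 * 1631 * 0.176 = 272.7032 kg/yr
T_d = ln(2) * M0 / (g * P * G)
T_d = ln(2) * 8005 / 272.7032 = 20.347 yr

20.347


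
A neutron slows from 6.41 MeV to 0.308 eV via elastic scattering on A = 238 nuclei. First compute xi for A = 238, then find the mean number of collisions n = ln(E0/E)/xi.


xi = 1 + (A-1)^2/(2A)*ln((A-1)/(A+1)) = 0.008379872 (for A = 238)
n = ln(E0/E) / xi
n = ln(6.41e6 / 0.308) / 0.008379872
n = ln(2.081169e+07) / 0.008379872 = 2010.9

2010.9


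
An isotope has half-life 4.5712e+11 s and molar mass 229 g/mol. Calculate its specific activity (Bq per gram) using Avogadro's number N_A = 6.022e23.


lambda = ln(2) / t_half = ln(2) / 4.5712e+11 = 1.516335e-12 /s
SA = lambda * N_A / M
SA = 1.516335e-12 * 6.022e23 / 229
SA = 3.9875e+09 Bq/g

3.9875e+09


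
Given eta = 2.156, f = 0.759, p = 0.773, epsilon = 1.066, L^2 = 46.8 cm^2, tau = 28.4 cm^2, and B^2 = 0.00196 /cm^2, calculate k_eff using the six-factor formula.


k_inf = eta*f*p*eps = 2.156*0.759*0.773*1.066 = 1.348426
P_TNL = 1/(1 + L^2*B^2) = 1/(1 + 46.8*0.00196) = 0.9159791
P_FNL = exp(-B^2*tau) = exp(-0.00196*28.4) = 0.9458569
k_eff = k_inf * P_TNL * P_FNL = 1.348426 * 0.9159791 * 0.9458569
k_eff = 1.1683

1.1683


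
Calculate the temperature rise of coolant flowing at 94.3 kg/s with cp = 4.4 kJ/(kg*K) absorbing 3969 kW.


dT = Q / (m_dot * cp)
dT = 3969 / (94.3 * 4.4)
dT = 9.5657 C

9.5657


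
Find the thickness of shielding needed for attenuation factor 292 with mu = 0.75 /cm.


x = ln(factor) / mu
x = ln(292) / 0.75
x = 7.5690 cm

7.5690


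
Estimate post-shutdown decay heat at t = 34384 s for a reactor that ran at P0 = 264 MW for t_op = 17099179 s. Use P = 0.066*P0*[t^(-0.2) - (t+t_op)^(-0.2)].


P/P0 = 0.066 * [t^(-0.2) - (t + t_op)^(-0.2)]
P/P0 = 0.066 * [34384^(-0.2) - (34384 + 17099179)^(-0.2)]
P/P0 = 0.066 * [0.1238023 - 0.03574625] = 0.005811699
P = 264 * 0.005811699 = 1.5343 MW

1.5343


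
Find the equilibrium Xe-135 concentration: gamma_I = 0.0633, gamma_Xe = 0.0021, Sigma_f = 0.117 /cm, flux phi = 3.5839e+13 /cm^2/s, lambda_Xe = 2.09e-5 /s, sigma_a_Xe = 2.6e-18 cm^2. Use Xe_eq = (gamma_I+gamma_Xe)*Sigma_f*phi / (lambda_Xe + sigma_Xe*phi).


Xe_eq = (gamma_I + gamma_Xe) * Sigma_f * phi / (lambda_Xe + sigma_Xe * phi)
Numerator = (0.0633 + 0.0021) * 0.117 * 3.5839e+13 = 2.742329e+11
Denominator = 2.09e-5 + 2.6e-18 * 3.5839e+13 = 1.140814e-04
Xe_eq = 2.742329e+11 / 1.140814e-04 = 2.4038e+15 /cm^3

2.4038e+15


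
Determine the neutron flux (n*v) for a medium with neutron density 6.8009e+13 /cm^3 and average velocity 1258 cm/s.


phi = n * v
phi = 6.8009e+13 * 1258
phi = 8.5555e+16 /cm^2/s

8.5555e+16


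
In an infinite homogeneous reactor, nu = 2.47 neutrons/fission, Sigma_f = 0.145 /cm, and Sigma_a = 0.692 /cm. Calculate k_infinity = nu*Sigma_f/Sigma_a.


k_inf = nu * Sigma_f / Sigma_a
k_inf = 2.47 * 0.145 / 0.692
k_inf = 0.51756

0.51756


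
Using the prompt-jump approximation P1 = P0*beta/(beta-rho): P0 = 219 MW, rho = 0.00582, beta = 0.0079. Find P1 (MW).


P1/P0 = beta / (beta - rho)
P1/P0 = 0.0079 / (0.0079 - 0.00582) = 3.798077
P1 = 219 * 3.798077 = 831.78 MW

831.78


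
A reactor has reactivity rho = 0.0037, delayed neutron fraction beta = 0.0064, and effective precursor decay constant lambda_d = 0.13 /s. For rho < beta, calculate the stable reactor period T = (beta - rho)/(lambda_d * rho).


T = (beta - rho) / (lambda_d * rho)
T = (0.0064 - 0.0037) / (0.13 * 0.0037)
T = 5.6133 s

5.6133


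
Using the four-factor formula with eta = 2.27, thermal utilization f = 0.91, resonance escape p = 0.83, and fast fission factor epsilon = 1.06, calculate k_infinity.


k_inf = eta * f * p * epsilon
k_inf = 2.27 * 0.91 * 0.83 * 1.06
k_inf = 1.8174

1.8174


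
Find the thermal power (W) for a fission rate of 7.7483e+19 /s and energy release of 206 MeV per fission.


P = fission_rate * E_MeV * 1.602e-13
P = 7.7483e+19 * 206 * 1.602e-13
P = 2.5570e+09 W

2.5570e+09


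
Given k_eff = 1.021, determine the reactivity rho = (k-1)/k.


rho = (k_eff - 1) / k_eff
rho = (1.021 - 1) / 1.021
rho = 0.020568

0.020568


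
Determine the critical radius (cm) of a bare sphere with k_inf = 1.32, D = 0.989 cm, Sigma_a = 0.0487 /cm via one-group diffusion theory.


L^2 = D / Sigma_a = 0.989 / 0.0487 = 20.30801 cm^2
B_m^2 = (k_inf - 1) / L^2 = (1.32 - 1) / 20.30801 = 0.01575733 /cm^2
For a bare sphere: B_g = pi/R, so R_c = pi / sqrt(B_m^2)
R_c = pi / sqrt(0.01575733) = 25.027 cm

25.027


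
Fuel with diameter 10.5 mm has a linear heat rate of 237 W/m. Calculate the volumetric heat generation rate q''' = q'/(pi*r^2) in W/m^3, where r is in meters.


r = D / 2 / 1000 = 10.5 / 2 / 1000 = 0.00525 m
q''' = q' / (pi * r^2)
q''' = 237 / (pi * 0.00525^2)
q''' = 2.7370e+06 W/m^3

2.7370e+06


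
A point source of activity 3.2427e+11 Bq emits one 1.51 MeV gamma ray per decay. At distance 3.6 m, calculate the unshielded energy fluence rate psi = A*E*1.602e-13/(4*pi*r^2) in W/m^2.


psi = A * E * 1.602e-13 / (4*pi*r^2)
psi = 3.2427e+11 * 1.51 * 1.602e-13 / (4*pi*3.6^2)
psi = 4.8165e-04 W/m^2

4.8165e-04


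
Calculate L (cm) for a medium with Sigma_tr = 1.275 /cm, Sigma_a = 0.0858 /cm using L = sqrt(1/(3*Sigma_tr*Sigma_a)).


D = 1 / (3 * Sigma_tr) = 1 / (3 * 1.275) = 0.2614379 cm
L = sqrt(D / Sigma_a)
L = sqrt(0.2614379 / 0.0858)
L = 1.7456 cm

1.7456


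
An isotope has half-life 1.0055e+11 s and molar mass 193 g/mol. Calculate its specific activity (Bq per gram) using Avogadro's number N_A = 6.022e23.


lambda = ln(2) / t_half = ln(2) / 1.0055e+11 = 6.893557e-12 /s
SA = lambda * N_A / M
SA = 6.893557e-12 * 6.022e23 / 193
SA = 2.1509e+10 Bq/g

2.1509e+10


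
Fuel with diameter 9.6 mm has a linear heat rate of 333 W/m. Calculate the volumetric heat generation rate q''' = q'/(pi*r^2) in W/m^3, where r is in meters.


r = D / 2 / 1000 = 9.6 / 2 / 1000 = 0.0048 m
q''' = q' / (pi * r^2)
q''' = 333 / (pi * 0.0048^2)
q''' = 4.6006e+06 W/m^3

4.6006e+06


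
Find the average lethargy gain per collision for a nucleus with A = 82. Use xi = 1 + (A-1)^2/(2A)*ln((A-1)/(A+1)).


xi = 1 + (A-1)^2/(2A) * ln((A-1)/(A+1))
xi = 1 + (82-1)^2/(2*82) * ln((82-1)/(82 +1))
xi = 0.024193

0.024193


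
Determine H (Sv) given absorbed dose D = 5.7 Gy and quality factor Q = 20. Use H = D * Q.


H = D * Q
H = 5.7 * 20
H = 114.00 Sv

114.00


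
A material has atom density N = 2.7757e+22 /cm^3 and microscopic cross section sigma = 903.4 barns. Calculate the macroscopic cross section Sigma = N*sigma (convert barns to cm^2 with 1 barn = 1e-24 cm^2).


Sigma = N * sigma_barns * 1e-24
Sigma = 2.7757e+22 * 903.4 * 1e-24
Sigma = 25.076 /cm

25.076


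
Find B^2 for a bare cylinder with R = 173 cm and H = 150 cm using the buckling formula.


B^2 = (2.405/R)^2 + (pi/H)^2
B^2 = (2.405/173)^2 + (pi/150)^2
B^2 = 6.3191e-04 /cm^2

6.3191e-04


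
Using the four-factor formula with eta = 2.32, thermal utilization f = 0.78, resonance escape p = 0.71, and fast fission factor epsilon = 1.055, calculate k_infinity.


k_inf = eta * f * p * epsilon
k_inf = 2.32 * 0.78 * 0.71 * 1.055
k_inf = 1.3555

1.3555


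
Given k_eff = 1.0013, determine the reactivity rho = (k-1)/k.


rho = (k_eff - 1) / k_eff
rho = (1.0013 - 1) / 1.0013
rho = 0.0012983

0.0012983


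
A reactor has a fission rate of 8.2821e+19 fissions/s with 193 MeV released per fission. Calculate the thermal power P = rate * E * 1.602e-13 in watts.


P = fission_rate * E_MeV * 1.602e-13
P = 8.2821e+19 * 193 * 1.602e-13
P = 2.5607e+09 W

2.5607e+09


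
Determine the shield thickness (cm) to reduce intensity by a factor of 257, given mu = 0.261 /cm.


x = ln(factor) / mu
x = ln(257) / 0.261
x = 21.261 cm

21.261


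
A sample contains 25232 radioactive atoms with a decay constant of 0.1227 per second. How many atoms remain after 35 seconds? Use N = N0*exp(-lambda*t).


N = N0 * exp(-lambda * t)
N = 25232 * exp(-0.1227 * 35)
N = 344.25

344.25


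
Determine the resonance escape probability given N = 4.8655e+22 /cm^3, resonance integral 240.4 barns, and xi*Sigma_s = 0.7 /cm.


p = exp(-N * I * 1e-24 / (xi*Sigma_s))
p = exp(-4.8655e+22 * 240.4 * 1e-24 / 0.7)
p = 5.5354e-08

5.5354e-08


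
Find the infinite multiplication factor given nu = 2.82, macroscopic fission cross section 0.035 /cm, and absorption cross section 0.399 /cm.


k_inf = nu * Sigma_f / Sigma_a
k_inf = 2.82 * 0.035 / 0.399
k_inf = 0.24737

0.24737


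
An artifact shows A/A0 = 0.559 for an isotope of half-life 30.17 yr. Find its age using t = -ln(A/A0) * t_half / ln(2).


lambda = ln(2) / t_half = ln(2) / 30.17 = 0.02297472 /yr
t = -ln(A/A0) / lambda
t = -ln(0.559) / 0.02297472
t = 25.315 yr

25.315


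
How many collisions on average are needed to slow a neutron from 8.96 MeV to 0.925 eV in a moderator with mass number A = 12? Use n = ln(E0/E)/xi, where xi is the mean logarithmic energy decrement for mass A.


xi = 1 + (A-1)^2/(2A)*ln((A-1)/(A+1)) = 0.1577690 (for A = 12)
n = ln(E0/E) / xi
n = ln(8.96e6 / 0.925) / 0.1577690
n = ln(9.686486e+06) / 0.1577690 = 101.96

101.96


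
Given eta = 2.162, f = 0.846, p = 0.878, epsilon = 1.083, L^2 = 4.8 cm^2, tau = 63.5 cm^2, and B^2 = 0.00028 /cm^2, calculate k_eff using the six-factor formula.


k_inf = eta*f*p*eps = 2.162*0.846*0.878*1.083 = 1.739198
P_TNL = 1/(1 + L^2*B^2) = 1/(1 + 4.8*0.00028) = 0.9986578
P_FNL = exp(-B^2*tau) = exp(-0.00028*63.5) = 0.9823771
k_eff = k_inf * P_TNL * P_FNL = 1.739198 * 0.9986578 * 0.9823771
k_eff = 1.7063

1.7063


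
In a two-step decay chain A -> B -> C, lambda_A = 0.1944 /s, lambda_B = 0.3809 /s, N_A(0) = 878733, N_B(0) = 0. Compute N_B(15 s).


N_B(t) = lambda_A * N_A0 / (lambda_B - lambda_A) * [exp(-lambda_A*t) - exp(-lambda_B*t)]
exp(-0.1944*15) = 0.05414985; exp(-0.3809*15) = 0.003301098
N_B = 0.1944 * 878733 / (0.3809 - 0.1944) * (0.05414985 - 0.003301098)
N_B = 46575

46575


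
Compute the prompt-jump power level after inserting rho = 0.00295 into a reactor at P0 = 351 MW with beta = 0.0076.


P1/P0 = beta / (beta - rho)
P1/P0 = 0.0076 / (0.0076 - 0.00295) = 1.634409
P1 = 351 * 1.634409 = 573.68 MW

573.68


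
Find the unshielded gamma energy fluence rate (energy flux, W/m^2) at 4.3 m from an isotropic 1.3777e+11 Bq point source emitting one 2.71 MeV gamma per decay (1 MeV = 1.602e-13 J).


psi = A * E * 1.602e-13 / (4*pi*r^2)
psi = 1.3777e+11 * 2.71 * 1.602e-13 / (4*pi*4.3^2)
psi = 2.5742e-04 W/m^2

2.5742e-04


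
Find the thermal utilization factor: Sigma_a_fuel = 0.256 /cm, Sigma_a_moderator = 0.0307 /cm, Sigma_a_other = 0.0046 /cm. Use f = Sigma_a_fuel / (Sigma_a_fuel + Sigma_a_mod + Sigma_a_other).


f = Sigma_a_fuel / (Sigma_a_fuel + Sigma_a_mod + Sigma_a_other)
f = 0.256 / (0.256 + 0.0307 + 0.0046)
f = 0.87882

0.87882


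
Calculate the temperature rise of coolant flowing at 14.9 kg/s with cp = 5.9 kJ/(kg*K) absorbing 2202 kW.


dT = Q / (m_dot * cp)
dT = 2202 / (14.9 * 5.9)
dT = 25.048 C

25.048


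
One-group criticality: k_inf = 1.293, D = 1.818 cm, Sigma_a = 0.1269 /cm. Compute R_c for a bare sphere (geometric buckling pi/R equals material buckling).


L^2 = D / Sigma_a = 1.818 / 0.1269 = 14.32624 cm^2
B_m^2 = (k_inf - 1) / L^2 = (1.293 - 1) / 14.32624 = 0.02045198 /cm^2
For a bare sphere: B_g = pi/R, so R_c = pi / sqrt(B_m^2)
R_c = pi / sqrt(0.02045198) = 21.968 cm

21.968


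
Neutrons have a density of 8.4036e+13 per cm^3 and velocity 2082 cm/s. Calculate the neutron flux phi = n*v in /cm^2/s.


phi = n * v
phi = 8.4036e+13 * 2082
phi = 1.7496e+17 /cm^2/s

1.7496e+17


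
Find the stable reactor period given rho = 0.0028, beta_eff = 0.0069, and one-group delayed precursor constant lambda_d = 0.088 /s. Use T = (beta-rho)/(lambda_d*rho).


T = (beta - rho) / (lambda_d * rho)
T = (0.0069 - 0.0028) / (0.088 * 0.0028)
T = 16.640 s

16.640


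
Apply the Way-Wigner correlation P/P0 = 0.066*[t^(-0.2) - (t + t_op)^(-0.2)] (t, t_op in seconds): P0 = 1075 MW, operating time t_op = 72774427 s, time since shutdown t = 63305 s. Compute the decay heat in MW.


P/P0 = 0.066 * [t^(-0.2) - (t + t_op)^(-0.2)]
P/P0 = 0.066 * [63305^(-0.2) - (63305 + 72774427)^(-0.2)]
P/P0 = 0.066 * [0.1095752 - 0.02676263] = 0.005465630
P = 1075 * 0.005465630 = 5.8756 MW

5.8756


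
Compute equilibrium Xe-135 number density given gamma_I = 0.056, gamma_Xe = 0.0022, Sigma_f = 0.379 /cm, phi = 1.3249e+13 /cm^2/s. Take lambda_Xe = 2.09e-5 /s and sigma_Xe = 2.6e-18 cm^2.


Xe_eq = (gamma_I + gamma_Xe) * Sigma_f * phi / (lambda_Xe + sigma_Xe * phi)
Numerator = (0.056 + 0.0022) * 0.379 * 1.3249e+13 = 2.922438e+11
Denominator = 2.09e-5 + 2.6e-18 * 1.3249e+13 = 5.534740e-05
Xe_eq = 2.922438e+11 / 5.534740e-05 = 5.2802e+15 /cm^3

5.2802e+15


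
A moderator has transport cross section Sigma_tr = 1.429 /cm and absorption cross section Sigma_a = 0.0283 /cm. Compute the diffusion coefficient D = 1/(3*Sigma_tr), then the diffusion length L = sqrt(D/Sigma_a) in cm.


D = 1 / (3 * Sigma_tr) = 1 / (3 * 1.429) = 0.2332634 cm
L = sqrt(D / Sigma_a)
L = sqrt(0.2332634 / 0.0283)
L = 2.8710 cm

2.8710


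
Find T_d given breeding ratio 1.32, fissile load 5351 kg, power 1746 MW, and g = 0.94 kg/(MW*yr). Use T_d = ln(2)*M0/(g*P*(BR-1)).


Breeding gain G = BR - 1 = 1.32 - 1 = 0.32
Fissile production rate = g * P * G = 0.94 * 1746 * 0.32 = 525.1968 kg/yr
T_d = ln(2) * M0 / (g * P * G)
T_d = ln(2) * 5351 / 525.1968 = 7.0622 yr

7.0622


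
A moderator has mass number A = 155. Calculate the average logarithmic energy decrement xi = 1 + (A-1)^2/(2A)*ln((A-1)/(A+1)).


xi = 1 + (A-1)^2/(2A) * ln((A-1)/(A+1))
xi = 1 + (155-1)^2/(2*155) * ln((155-1)/(155 +1))
xi = 0.012848

0.012848


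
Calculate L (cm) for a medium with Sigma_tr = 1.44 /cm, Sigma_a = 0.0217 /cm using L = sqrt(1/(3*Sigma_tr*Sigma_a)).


D = 1 / (3 * Sigma_tr) = 1 / (3 * 1.44) = 0.2314815 cm
L = sqrt(D / Sigma_a)
L = sqrt(0.2314815 / 0.0217)
L = 3.2661 cm

3.2661


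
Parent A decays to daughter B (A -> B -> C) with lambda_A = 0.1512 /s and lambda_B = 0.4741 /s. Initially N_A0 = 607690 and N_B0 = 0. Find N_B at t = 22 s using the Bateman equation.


N_B(t) = lambda_A * N_A0 / (lambda_B - lambda_A) * [exp(-lambda_A*t) - exp(-lambda_B*t)]
exp(-0.1512*22) = 0.03592219; exp(-0.4741*22) = 2.952716e-05
N_B = 0.1512 * 607690 / (0.4741 - 0.1512) * (0.03592219 - 2.952716e-05)
N_B = 10213

10213


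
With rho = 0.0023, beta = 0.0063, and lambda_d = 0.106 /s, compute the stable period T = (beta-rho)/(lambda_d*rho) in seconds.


T = (beta - rho) / (lambda_d * rho)
T = (0.0063 - 0.0023) / (0.106 * 0.0023)
T = 16.407 s

16.407


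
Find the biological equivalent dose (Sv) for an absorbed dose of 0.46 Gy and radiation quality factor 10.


H = D * Q
H = 0.46 * 10
H = 4.6000 Sv

4.6000


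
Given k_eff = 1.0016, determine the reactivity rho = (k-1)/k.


rho = (k_eff - 1) / k_eff
rho = (1.0016 - 1) / 1.0016
rho = 0.0015974

0.0015974


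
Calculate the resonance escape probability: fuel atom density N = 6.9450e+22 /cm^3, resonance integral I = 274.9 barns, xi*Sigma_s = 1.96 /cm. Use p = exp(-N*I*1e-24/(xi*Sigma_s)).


p = exp(-N * I * 1e-24 / (xi*Sigma_s))
p = exp(-6.9450e+22 * 274.9 * 1e-24 / 1.96)
p = 5.8838e-05

5.8838e-05


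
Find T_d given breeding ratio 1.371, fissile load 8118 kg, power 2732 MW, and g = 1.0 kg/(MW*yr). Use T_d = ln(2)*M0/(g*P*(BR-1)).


Breeding gain G = BR - 1 = 1.371 - 1 = 0.371
Fissile production rate = g * P * G = 1.0 * 2732 * 0.371 = 1013.572 kg/yr
T_d = ln(2) * M0 / (g * P * G)
T_d = ln(2) * 8118 / 1013.572 = 5.5516 yr

5.5516


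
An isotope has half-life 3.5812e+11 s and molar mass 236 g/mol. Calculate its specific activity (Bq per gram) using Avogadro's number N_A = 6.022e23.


lambda = ln(2) / t_half = ln(2) / 3.5812e+11 = 1.935517e-12 /s
SA = lambda * N_A / M
SA = 1.935517e-12 * 6.022e23 / 236
SA = 4.9388e+09 Bq/g

4.9388e+09


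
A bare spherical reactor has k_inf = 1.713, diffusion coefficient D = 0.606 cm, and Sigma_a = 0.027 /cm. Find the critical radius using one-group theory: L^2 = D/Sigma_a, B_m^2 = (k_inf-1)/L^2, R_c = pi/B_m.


L^2 = D / Sigma_a = 0.606 / 0.027 = 22.44444 cm^2
B_m^2 = (k_inf - 1) / L^2 = (1.713 - 1) / 22.44444 = 0.03176733 /cm^2
For a bare sphere: B_g = pi/R, so R_c = pi / sqrt(B_m^2)
R_c = pi / sqrt(0.03176733) = 17.626 cm

17.626


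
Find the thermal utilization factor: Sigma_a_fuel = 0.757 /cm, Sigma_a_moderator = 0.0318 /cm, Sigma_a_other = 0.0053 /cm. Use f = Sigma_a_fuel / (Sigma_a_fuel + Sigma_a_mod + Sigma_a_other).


f = Sigma_a_fuel / (Sigma_a_fuel + Sigma_a_mod + Sigma_a_other)
f = 0.757 / (0.757 + 0.0318 + 0.0053)
f = 0.95328

0.95328


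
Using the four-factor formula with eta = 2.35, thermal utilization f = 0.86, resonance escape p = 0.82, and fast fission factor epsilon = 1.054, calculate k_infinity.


k_inf = eta * f * p * epsilon
k_inf = 2.35 * 0.86 * 0.82 * 1.054
k_inf = 1.7467

1.7467


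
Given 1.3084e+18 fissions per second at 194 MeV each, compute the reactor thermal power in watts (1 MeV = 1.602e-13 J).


P = fission_rate * E_MeV * 1.602e-13
P = 1.3084e+18 * 194 * 1.602e-13
P = 4.0664e+07 W

4.0664e+07


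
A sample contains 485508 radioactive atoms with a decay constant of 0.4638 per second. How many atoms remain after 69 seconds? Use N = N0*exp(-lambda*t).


N = N0 * exp(-lambda * t)
N = 485508 * exp(-0.4638 * 69)
N = 6.1350e-09

6.1350e-09


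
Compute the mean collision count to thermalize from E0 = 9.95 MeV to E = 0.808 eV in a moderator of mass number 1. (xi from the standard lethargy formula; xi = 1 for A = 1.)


xi = 1 + (A-1)^2/(2A)*ln((A-1)/(A+1)) = 1 (for A = 1)
n = ln(E0/E) / xi
n = ln(9.95e6 / 0.808) / 1
n = ln(1.231436e+07) / 1 = 16.326

16.326


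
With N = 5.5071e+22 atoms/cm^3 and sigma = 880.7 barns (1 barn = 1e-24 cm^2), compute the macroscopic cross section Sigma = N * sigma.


Sigma = N * sigma_barns * 1e-24
Sigma = 5.5071e+22 * 880.7 * 1e-24
Sigma = 48.501 /cm

48.501


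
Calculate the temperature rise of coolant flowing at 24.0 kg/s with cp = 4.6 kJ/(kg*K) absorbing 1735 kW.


dT = Q / (m_dot * cp)
dT = 1735 / (24.0 * 4.6)
dT = 15.716 C

15.716


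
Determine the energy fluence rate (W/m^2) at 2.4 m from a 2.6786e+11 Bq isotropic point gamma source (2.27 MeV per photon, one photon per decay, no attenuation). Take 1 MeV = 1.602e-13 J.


psi = A * E * 1.602e-13 / (4*pi*r^2)
psi = 2.6786e+11 * 2.27 * 1.602e-13 / (4*pi*2.4^2)
psi = 0.0013457 W/m^2

0.0013457


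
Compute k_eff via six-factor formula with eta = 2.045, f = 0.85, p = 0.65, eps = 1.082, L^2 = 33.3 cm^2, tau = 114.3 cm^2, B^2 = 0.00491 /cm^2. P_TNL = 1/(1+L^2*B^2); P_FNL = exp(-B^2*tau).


k_inf = eta*f*p*eps = 2.045*0.85*0.65*1.082 = 1.222511
P_TNL = 1/(1 + L^2*B^2) = 1/(1 + 33.3*0.00491) = 0.8594735
P_FNL = exp(-B^2*tau) = exp(-0.00491*114.3) = 0.5705166
k_eff = k_inf * P_TNL * P_FNL = 1.222511 * 0.8594735 * 0.5705166
k_eff = 0.59945

0.59945


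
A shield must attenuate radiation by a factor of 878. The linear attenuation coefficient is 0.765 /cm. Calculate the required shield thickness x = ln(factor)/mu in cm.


x = ln(factor) / mu
x = ln(878) / 0.765
x = 8.8597 cm

8.8597


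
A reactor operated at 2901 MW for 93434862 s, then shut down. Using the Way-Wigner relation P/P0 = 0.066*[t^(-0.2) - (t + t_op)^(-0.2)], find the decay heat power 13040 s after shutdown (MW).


P/P0 = 0.066 * [t^(-0.2) - (t + t_op)^(-0.2)]
P/P0 = 0.066 * [13040^(-0.2) - (13040 + 93434862)^(-0.2)]
P/P0 = 0.066 * [0.1502950 - 0.02546162] = 0.008239003
P = 2901 * 0.008239003 = 23.901 MW

23.901


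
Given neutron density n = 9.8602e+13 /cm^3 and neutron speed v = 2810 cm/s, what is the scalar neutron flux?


phi = n * v
phi = 9.8602e+13 * 2810
phi = 2.7707e+17 /cm^2/s

2.7707e+17


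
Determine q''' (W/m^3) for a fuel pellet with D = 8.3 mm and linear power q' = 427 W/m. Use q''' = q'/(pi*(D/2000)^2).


r = D / 2 / 1000 = 8.3 / 2 / 1000 = 0.00415 m
q''' = q' / (pi * r^2)
q''' = 427 / (pi * 0.00415^2)
q''' = 7.8919e+06 W/m^3

7.8919e+06


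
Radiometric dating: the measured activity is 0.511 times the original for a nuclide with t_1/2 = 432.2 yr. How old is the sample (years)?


lambda = ln(2) / t_half = ln(2) / 432.2 = 0.001603765 /yr
t = -ln(A/A0) / lambda
t = -ln(0.511) / 0.001603765
t = 418.63 yr

418.63


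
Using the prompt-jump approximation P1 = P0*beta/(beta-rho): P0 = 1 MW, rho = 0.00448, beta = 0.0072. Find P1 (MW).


P1/P0 = beta / (beta - rho)
P1/P0 = 0.0072 / (0.0072 - 0.00448) = 2.647059
P1 = 1 * 2.647059 = 2.6471 MW

2.6471


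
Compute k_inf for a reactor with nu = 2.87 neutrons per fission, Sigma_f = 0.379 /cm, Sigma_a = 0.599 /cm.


k_inf = nu * Sigma_f / Sigma_a
k_inf = 2.87 * 0.379 / 0.599
k_inf = 1.8159

1.8159


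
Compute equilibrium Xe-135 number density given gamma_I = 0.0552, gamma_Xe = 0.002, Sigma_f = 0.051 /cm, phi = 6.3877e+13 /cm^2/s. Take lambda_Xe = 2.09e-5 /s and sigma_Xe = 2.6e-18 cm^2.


Xe_eq = (gamma_I + gamma_Xe) * Sigma_f * phi / (lambda_Xe + sigma_Xe * phi)
Numerator = (0.0552 + 0.002) * 0.051 * 6.3877e+13 = 1.863420e+11
Denominator = 2.09e-5 + 2.6e-18 * 6.3877e+13 = 1.869802e-04
Xe_eq = 1.863420e+11 / 1.869802e-04 = 9.9659e+14 /cm^3

9.9659e+14


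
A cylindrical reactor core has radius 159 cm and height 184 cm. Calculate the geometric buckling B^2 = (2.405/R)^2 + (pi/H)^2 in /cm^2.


B^2 = (2.405/R)^2 + (pi/H)^2
B^2 = (2.405/159)^2 + (pi/184)^2
B^2 = 5.2031e-04 /cm^2

5.2031e-04


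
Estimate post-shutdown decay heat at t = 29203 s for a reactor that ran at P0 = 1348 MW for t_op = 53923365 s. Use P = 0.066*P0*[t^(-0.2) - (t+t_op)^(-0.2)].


P/P0 = 0.066 * [t^(-0.2) - (t + t_op)^(-0.2)]
P/P0 = 0.066 * [29203^(-0.2) - (29203 + 53923365)^(-0.2)]
P/P0 = 0.066 * [0.1279129 - 0.02841827] = 0.006566646
P = 1348 * 0.006566646 = 8.8518 MW

8.8518


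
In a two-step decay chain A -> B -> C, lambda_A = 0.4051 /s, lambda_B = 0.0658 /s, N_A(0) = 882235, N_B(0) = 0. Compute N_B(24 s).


N_B(t) = lambda_A * N_A0 / (lambda_B - lambda_A) * [exp(-lambda_A*t) - exp(-lambda_B*t)]
exp(-0.4051*24) = 5.992601e-05; exp(-0.0658*24) = 0.2061399
N_B = 0.4051 * 882235 / (0.0658 - 0.4051) * (5.992601e-05 - 0.2061399)
N_B = 217069

217069


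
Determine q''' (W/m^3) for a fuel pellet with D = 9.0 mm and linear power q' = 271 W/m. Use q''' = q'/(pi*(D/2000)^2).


r = D / 2 / 1000 = 9.0 / 2 / 1000 = 0.0045 m
q''' = q' / (pi * r^2)
q''' = 271 / (pi * 0.0045^2)
q''' = 4.2599e+06 W/m^3

4.2599e+06


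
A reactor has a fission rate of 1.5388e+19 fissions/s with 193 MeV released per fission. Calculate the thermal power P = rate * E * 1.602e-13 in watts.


P = fission_rate * E_MeV * 1.602e-13
P = 1.5388e+19 * 193 * 1.602e-13
P = 4.7578e+08 W

4.7578e+08


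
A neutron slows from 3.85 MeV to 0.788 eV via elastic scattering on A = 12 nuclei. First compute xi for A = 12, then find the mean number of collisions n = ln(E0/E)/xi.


xi = 1 + (A-1)^2/(2A)*ln((A-1)/(A+1)) = 0.1577690 (for A = 12)
n = ln(E0/E) / xi
n = ln(3.85e6 / 0.788) / 0.1577690
n = ln(4.885787e+06) / 0.1577690 = 97.623

97.623


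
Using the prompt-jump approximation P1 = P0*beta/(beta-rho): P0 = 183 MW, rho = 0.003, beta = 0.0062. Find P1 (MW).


P1/P0 = beta / (beta - rho)
P1/P0 = 0.0062 / (0.0062 - 0.003) = 1.937500
P1 = 183 * 1.937500 = 354.56 MW

354.56


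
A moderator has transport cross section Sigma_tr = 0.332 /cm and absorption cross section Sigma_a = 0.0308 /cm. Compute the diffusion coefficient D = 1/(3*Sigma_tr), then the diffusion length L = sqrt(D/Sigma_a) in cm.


D = 1 / (3 * Sigma_tr) = 1 / (3 * 0.332) = 1.004016 cm
L = sqrt(D / Sigma_a)
L = sqrt(1.004016 / 0.0308)
L = 5.7095 cm

5.7095


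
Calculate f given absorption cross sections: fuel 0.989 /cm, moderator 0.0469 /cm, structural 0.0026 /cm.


f = Sigma_a_fuel / (Sigma_a_fuel + Sigma_a_mod + Sigma_a_other)
f = 0.989 / (0.989 + 0.0469 + 0.0026)
f = 0.95234

0.95234


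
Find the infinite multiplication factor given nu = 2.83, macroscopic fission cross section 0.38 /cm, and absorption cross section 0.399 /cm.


k_inf = nu * Sigma_f / Sigma_a
k_inf = 2.83 * 0.38 / 0.399
k_inf = 2.6952

2.6952


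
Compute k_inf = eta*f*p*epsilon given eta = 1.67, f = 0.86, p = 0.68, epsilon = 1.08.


k_inf = eta * f * p * epsilon
k_inf = 1.67 * 0.86 * 0.68 * 1.08
k_inf = 1.0547

1.0547


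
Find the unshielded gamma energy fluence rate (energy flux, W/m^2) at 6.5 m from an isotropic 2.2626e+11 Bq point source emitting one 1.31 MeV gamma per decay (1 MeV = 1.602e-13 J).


psi = A * E * 1.602e-13 / (4*pi*r^2)
psi = 2.2626e+11 * 1.31 * 1.602e-13 / (4*pi*6.5^2)
psi = 8.9434e-05 W/m^2

8.9434e-05


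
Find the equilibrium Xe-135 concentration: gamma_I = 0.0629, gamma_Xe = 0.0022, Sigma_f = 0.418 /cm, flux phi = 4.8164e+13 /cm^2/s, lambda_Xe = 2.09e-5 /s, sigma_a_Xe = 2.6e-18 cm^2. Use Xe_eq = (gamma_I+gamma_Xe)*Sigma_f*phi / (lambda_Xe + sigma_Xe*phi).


Xe_eq = (gamma_I + gamma_Xe) * Sigma_f * phi / (lambda_Xe + sigma_Xe * phi)
Numerator = (0.0629 + 0.0022) * 0.418 * 4.8164e+13 = 1.310629e+12
Denominator = 2.09e-5 + 2.6e-18 * 4.8164e+13 = 1.461264e-04
Xe_eq = 1.310629e+12 / 1.461264e-04 = 8.9691e+15 /cm^3

8.9691e+15


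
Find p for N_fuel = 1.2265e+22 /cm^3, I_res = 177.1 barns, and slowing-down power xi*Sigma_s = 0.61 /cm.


p = exp(-N * I * 1e-24 / (xi*Sigma_s))
p = exp(-1.2265e+22 * 177.1 * 1e-24 / 0.61)
p = 0.028414

0.028414


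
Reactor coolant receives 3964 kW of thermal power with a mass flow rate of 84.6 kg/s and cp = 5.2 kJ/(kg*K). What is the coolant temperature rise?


dT = Q / (m_dot * cp)
dT = 3964 / (84.6 * 5.2)
dT = 9.0107 C

9.0107


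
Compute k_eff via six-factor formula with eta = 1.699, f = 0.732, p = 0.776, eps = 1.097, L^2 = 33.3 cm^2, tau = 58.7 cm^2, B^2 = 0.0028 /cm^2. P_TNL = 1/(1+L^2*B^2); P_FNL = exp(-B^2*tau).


k_inf = eta*f*p*eps = 1.699*0.732*0.776*1.097 = 1.058700
P_TNL = 1/(1 + L^2*B^2) = 1/(1 + 33.3*0.0028) = 0.9147122
P_FNL = exp(-B^2*tau) = exp(-0.0028*58.7) = 0.8484365
k_eff = k_inf * P_TNL * P_FNL = 1.058700 * 0.9147122 * 0.8484365
k_eff = 0.82163

0.82163


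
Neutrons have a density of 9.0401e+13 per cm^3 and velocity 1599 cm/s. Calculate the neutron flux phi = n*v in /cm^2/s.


phi = n * v
phi = 9.0401e+13 * 1599
phi = 1.4455e+17 /cm^2/s

1.4455e+17


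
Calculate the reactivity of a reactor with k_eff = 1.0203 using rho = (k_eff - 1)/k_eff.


rho = (k_eff - 1) / k_eff
rho = (1.0203 - 1) / 1.0203
rho = 0.019896

0.019896


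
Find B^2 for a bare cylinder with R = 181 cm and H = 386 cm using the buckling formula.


B^2 = (2.405/R)^2 + (pi/H)^2
B^2 = (2.405/181)^2 + (pi/386)^2
B^2 = 2.4279e-04 /cm^2

2.4279e-04


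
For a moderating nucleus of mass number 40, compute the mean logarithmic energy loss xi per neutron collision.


xi = 1 + (A-1)^2/(2A) * ln((A-1)/(A+1))
xi = 1 + (40-1)^2/(2*40) * ln((40-1)/(40 +1))
xi = 0.049177

0.049177


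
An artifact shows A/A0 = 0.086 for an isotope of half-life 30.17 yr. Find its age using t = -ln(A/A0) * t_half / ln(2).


lambda = ln(2) / t_half = ln(2) / 30.17 = 0.02297472 /yr
t = -ln(A/A0) / lambda
t = -ln(0.086) / 0.02297472
t = 106.79 yr

106.79


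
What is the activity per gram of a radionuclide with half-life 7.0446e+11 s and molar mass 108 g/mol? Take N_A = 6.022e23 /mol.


lambda = ln(2) / t_half = ln(2) / 7.0446e+11 = 9.839411e-13 /s
SA = lambda * N_A / M
SA = 9.839411e-13 * 6.022e23 / 108
SA = 5.4864e+09 Bq/g

5.4864e+09


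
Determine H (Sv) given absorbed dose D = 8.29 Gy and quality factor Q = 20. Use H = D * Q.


H = D * Q
H = 8.29 * 20
H = 165.80 Sv

165.80


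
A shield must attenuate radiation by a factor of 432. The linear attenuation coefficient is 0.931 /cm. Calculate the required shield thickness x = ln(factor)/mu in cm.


x = ln(factor) / mu
x = ln(432) / 0.931
x = 6.5182 cm

6.5182


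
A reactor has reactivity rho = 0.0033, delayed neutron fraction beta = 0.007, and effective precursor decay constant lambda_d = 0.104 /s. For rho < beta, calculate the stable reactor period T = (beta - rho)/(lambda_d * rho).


T = (beta - rho) / (lambda_d * rho)
T = (0.007 - 0.0033) / (0.104 * 0.0033)
T = 10.781 s

10.781


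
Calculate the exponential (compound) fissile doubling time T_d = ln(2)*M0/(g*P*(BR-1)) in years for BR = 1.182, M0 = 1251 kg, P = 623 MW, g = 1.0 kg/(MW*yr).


Breeding gain G = BR - 1 = 1.182 - 1 = 0.182
Fissile production rate = g * P * G = 1.0 * 623 * 0.182 = 113.386 kg/yr
T_d = ln(2) * M0 / (g * P * G)
T_d = ln(2) * 1251 / 113.386 = 7.6476 yr

7.6476


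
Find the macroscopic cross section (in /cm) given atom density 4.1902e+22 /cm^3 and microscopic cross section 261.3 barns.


Sigma = N * sigma_barns * 1e-24
Sigma = 4.1902e+22 * 261.3 * 1e-24
Sigma = 10.949 /cm

10.949


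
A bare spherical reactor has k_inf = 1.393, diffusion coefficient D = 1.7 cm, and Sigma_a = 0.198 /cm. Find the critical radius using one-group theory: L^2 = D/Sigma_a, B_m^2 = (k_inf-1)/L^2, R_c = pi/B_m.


L^2 = D / Sigma_a = 1.7 / 0.198 = 8.585859 cm^2
B_m^2 = (k_inf - 1) / L^2 = (1.393 - 1) / 8.585859 = 0.04577294 /cm^2
For a bare sphere: B_g = pi/R, so R_c = pi / sqrt(B_m^2)
R_c = pi / sqrt(0.04577294) = 14.684 cm

14.684


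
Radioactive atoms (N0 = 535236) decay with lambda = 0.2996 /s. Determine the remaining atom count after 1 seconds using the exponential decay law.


N = N0 * exp(-lambda * t)
N = 535236 * exp(-0.2996 * 1)
N = 396671

396671


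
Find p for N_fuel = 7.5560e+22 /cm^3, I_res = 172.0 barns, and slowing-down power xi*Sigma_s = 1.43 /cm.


p = exp(-N * I * 1e-24 / (xi*Sigma_s))
p = exp(-7.5560e+22 * 172.0 * 1e-24 / 1.43)
p = 1.1298e-04

1.1298e-04


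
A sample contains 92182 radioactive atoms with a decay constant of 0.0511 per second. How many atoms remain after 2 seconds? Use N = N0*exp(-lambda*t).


N = N0 * exp(-lambda * t)
N = 92182 * exp(-0.0511 * 2)
N = 83226

83226


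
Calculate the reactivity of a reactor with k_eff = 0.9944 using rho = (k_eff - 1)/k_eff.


rho = (k_eff - 1) / k_eff
rho = (0.9944 - 1) / 0.9944
rho = -0.0056315

-0.0056315


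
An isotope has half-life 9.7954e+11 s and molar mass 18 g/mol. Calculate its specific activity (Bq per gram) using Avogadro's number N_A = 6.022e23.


lambda = ln(2) / t_half = ln(2) / 9.7954e+11 = 7.076252e-13 /s
SA = lambda * N_A / M
SA = 7.076252e-13 * 6.022e23 / 18
SA = 2.3674e+10 Bq/g

2.3674e+10


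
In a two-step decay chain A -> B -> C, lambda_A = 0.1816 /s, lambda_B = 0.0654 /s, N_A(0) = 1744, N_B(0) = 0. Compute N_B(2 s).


N_B(t) = lambda_A * N_A0 / (lambda_B - lambda_A) * [exp(-lambda_A*t) - exp(-lambda_B*t)]
exp(-0.1816*2) = 0.6954473; exp(-0.0654*2) = 0.8773932
N_B = 0.1816 * 1744 / (0.0654 - 0.1816) * (0.6954473 - 0.8773932)
N_B = 495.90

495.90


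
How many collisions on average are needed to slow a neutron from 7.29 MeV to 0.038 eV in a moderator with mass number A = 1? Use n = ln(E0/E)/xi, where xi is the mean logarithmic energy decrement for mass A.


xi = 1 + (A-1)^2/(2A)*ln((A-1)/(A+1)) = 1 (for A = 1)
n = ln(E0/E) / xi
n = ln(7.29e6 / 0.038) / 1
n = ln(1.918421e+08) / 1 = 19.072

19.072


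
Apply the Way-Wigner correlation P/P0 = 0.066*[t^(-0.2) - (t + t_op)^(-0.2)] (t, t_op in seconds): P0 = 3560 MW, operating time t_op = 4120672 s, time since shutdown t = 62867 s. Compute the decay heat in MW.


P/P0 = 0.066 * [t^(-0.2) - (t + t_op)^(-0.2)]
P/P0 = 0.066 * [62867^(-0.2) - (62867 + 4120672)^(-0.2)]
P/P0 = 0.066 * [0.1097275 - 0.04739049] = 0.004114243
P = 3560 * 0.004114243 = 14.647 MW

14.647


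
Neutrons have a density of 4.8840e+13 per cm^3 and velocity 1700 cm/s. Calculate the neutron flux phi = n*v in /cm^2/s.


phi = n * v
phi = 4.8840e+13 * 1700
phi = 8.3028e+16 /cm^2/s

8.3028e+16


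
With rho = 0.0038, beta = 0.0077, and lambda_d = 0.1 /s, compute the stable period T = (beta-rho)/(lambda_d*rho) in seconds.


T = (beta - rho) / (lambda_d * rho)
T = (0.0077 - 0.0038) / (0.1 * 0.0038)
T = 10.263 s

10.263


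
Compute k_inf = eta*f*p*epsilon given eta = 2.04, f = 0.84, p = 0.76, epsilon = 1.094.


k_inf = eta * f * p * epsilon
k_inf = 2.04 * 0.84 * 0.76 * 1.094
k_inf = 1.4248

1.4248


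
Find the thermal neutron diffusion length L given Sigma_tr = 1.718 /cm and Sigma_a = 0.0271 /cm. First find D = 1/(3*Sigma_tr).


D = 1 / (3 * Sigma_tr) = 1 / (3 * 1.718) = 0.1940241 cm
L = sqrt(D / Sigma_a)
L = sqrt(0.1940241 / 0.0271)
L = 2.6757 cm

2.6757


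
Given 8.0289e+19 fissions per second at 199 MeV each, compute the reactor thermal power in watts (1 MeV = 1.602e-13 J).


P = fission_rate * E_MeV * 1.602e-13
P = 8.0289e+19 * 199 * 1.602e-13
P = 2.5596e+09 W

2.5596e+09


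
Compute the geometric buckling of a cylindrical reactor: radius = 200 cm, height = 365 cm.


B^2 = (2.405/R)^2 + (pi/H)^2
B^2 = (2.405/200)^2 + (pi/365)^2
B^2 = 2.1868e-04 /cm^2

2.1868e-04


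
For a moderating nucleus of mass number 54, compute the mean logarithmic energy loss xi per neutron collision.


xi = 1 + (A-1)^2/(2A) * ln((A-1)/(A+1))
xi = 1 + (54-1)^2/(2*54) * ln((54-1)/(54 +1))
xi = 0.036584

0.036584


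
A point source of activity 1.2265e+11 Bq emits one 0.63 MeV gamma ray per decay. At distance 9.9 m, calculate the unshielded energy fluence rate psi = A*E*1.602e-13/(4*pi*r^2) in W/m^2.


psi = A * E * 1.602e-13 / (4*pi*r^2)
psi = 1.2265e+11 * 0.63 * 1.602e-13 / (4*pi*9.9^2)
psi = 1.0051e-05 W/m^2

1.0051e-05


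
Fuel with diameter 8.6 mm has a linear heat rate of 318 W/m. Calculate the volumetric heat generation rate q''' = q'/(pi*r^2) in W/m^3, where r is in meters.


r = D / 2 / 1000 = 8.6 / 2 / 1000 = 0.0043 m
q''' = q' / (pi * r^2)
q''' = 318 / (pi * 0.0043^2)
q''' = 5.4744e+06 W/m^3

5.4744e+06


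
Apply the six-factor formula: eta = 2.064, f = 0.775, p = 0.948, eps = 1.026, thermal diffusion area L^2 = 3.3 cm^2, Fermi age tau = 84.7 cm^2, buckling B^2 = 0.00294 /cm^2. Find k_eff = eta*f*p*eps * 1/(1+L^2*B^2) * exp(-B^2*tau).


k_inf = eta*f*p*eps = 2.064*0.775*0.948*1.026 = 1.555848
P_TNL = 1/(1 + L^2*B^2) = 1/(1 + 3.3*0.00294) = 0.9903912
P_FNL = exp(-B^2*tau) = exp(-0.00294*84.7) = 0.7795659
k_eff = k_inf * P_TNL * P_FNL = 1.555848 * 0.9903912 * 0.7795659
k_eff = 1.2012

1.2012


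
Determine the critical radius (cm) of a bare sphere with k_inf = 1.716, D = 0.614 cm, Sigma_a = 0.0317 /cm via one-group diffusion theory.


L^2 = D / Sigma_a = 0.614 / 0.0317 = 19.36909 cm^2
B_m^2 = (k_inf - 1) / L^2 = (1.716 - 1) / 19.36909 = 0.03696611 /cm^2
For a bare sphere: B_g = pi/R, so R_c = pi / sqrt(B_m^2)
R_c = pi / sqrt(0.03696611) = 16.340 cm

16.340


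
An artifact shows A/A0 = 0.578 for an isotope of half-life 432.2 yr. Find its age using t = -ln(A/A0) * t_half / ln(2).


lambda = ln(2) / t_half = ln(2) / 432.2 = 0.001603765 /yr
t = -ln(A/A0) / lambda
t = -ln(0.578) / 0.001603765
t = 341.81 yr

341.81


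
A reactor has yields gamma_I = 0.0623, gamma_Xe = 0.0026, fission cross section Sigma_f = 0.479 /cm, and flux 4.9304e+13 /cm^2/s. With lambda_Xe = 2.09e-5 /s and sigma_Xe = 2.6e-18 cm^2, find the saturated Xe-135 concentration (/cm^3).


Xe_eq = (gamma_I + gamma_Xe) * Sigma_f * phi / (lambda_Xe + sigma_Xe * phi)
Numerator = (0.0623 + 0.0026) * 0.479 * 4.9304e+13 = 1.532718e+12
Denominator = 2.09e-5 + 2.6e-18 * 4.9304e+13 = 1.490904e-04
Xe_eq = 1.532718e+12 / 1.490904e-04 = 1.0280e+16 /cm^3

1.0280e+16


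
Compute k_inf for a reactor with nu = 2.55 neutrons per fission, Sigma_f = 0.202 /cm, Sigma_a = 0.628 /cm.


k_inf = nu * Sigma_f / Sigma_a
k_inf = 2.55 * 0.202 / 0.628
k_inf = 0.82022

0.82022


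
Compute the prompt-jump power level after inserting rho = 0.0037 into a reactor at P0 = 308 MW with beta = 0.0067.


P1/P0 = beta / (beta - rho)
P1/P0 = 0.0067 / (0.0067 - 0.0037) = 2.233333
P1 = 308 * 2.233333 = 687.87 MW

687.87


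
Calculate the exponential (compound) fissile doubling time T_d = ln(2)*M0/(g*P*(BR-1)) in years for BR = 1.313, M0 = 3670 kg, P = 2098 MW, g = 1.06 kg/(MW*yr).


Breeding gain G = BR - 1 = 1.313 - 1 = 0.313
Fissile production rate = g * P * G = 1.06 * 2098 * 0.313 = 696.07444 kg/yr
T_d = ln(2) * M0 / (g * P * G)
T_d = ln(2) * 3670 / 696.07444 = 3.6546 yr

3.6546


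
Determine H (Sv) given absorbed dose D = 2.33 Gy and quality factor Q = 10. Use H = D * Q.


H = D * Q
H = 2.33 * 10
H = 23.300 Sv

23.300


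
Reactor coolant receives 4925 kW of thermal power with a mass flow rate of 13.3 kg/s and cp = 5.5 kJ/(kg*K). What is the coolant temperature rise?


dT = Q / (m_dot * cp)
dT = 4925 / (13.3 * 5.5)
dT = 67.327 C

67.327


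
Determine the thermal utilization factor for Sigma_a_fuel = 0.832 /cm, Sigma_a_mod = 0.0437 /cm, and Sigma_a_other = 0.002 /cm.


f = Sigma_a_fuel / (Sigma_a_fuel + Sigma_a_mod + Sigma_a_other)
f = 0.832 / (0.832 + 0.0437 + 0.002)
f = 0.94793

0.94793


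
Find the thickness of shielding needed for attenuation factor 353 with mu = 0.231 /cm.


x = ln(factor) / mu
x = ln(353) / 0.231
x = 25.396 cm

25.396
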